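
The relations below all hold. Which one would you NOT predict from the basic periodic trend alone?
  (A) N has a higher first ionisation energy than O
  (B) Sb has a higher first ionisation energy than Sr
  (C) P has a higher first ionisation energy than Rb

The general trend: first ionisation energy increases across a period and decreases down a group.
(A) N (period 2, group 15) vs O (period 2, group 16): the stated order contradicts the simple trend.
(B) Sb (period 5, group 15) vs Sr (period 5, group 2): the stated order agrees with the simple trend.
(C) P (period 3, group 15) vs Rb (period 5, group 1): the stated order agrees with the simple trend.
The exception is (A): pairing an electron in O's 2p⁴ costs repulsion energy, so O ionizes more easily than half-filled N (2p³).

(A)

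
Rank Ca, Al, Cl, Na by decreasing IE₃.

Na > Ca > Cl > Al

Consider each +2 ion: Ca²⁺ is the bare [Ar] core; Al²⁺ still has 1 valence electron; Cl²⁺ still has 5 valence electrons; Na²⁺ is already 1 electron into the core.
Pulling an electron out of a noble-gas core costs far more than removing a remaining valence electron, so Ca and Na sit at the high end of IE_3.
Valence configurations: Al²⁺ [Ne]3s¹, Cl²⁺ [Ne]3s²3p³.
The numbers (kJ/mol): Ca 4912, Al 2745, Cl 3822, Na 6910.
So the third ionization energies run Al < Cl < Ca < Na.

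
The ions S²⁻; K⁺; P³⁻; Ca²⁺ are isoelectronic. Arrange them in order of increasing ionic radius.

All of these have 18 electrons, so size is governed by nuclear charge alone: the more protons, the stronger the pull on the same electron cloud, and the smaller the ion.
Nuclear charges: Ca²⁺ (Z=20), K⁺ (Z=19), S²⁻ (Z=16), P³⁻ (Z=15).
Smallest to largest: Ca²⁺ < K⁺ < S²⁻ < P³⁻.

Ca²⁺ < K⁺ < S²⁻ < P³⁻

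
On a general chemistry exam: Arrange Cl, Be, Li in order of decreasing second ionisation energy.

After 1 electron has been removed, what remains? Cl⁺ still has 6 valence electrons; Be⁺ still has 1 valence electron; Li⁺ is the bare [He] core.
Breaking into a closed-shell core is much more expensive than removing a leftover valence electron — Li has the largest IE_2 here.
Valence configurations: Cl⁺ [Ne]3s²3p⁴, Be⁺ [He]2s¹.
The numbers (kJ/mol): Cl 2298, Be 1757, Li 7298.
Putting it together, IE_2: Be < Cl < Li.

Li > Cl > Be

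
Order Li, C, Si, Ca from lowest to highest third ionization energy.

Si < C < Ca < Li

Consider each +2 ion: Li²⁺ is already 1 electron into the core; C²⁺ still has 2 valence electrons; Si²⁺ still has 2 valence electrons; Ca²⁺ is the bare [Ar] core.
Pulling an electron out of a noble-gas core costs far more than removing a remaining valence electron, so Ca and Li sit at the high end of IE_3.
Valence configurations: C²⁺ [He]2s², Si²⁺ [Ne]3s².
Approximate IE_3 values (kJ/mol): Li 11815, C 4620, Si 3232, Ca 4912.
Overall IE_3 order: Si < C < Ca < Li.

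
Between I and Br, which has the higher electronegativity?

Br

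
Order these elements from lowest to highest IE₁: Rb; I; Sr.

Rb < Sr < I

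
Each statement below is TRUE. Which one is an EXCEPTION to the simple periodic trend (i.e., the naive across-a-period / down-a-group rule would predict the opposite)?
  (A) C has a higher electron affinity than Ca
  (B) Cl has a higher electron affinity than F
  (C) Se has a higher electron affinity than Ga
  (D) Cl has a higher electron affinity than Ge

(B)

The general trend: electron affinity increases across a period and decreases down a group.
(A) C (period 2, group 14) vs Ca (period 4, group 2): the stated order agrees with the simple trend.
(B) Cl (period 3, group 17) vs F (period 2, group 17): the stated order contradicts the simple trend.
(C) Se (period 4, group 16) vs Ga (period 4, group 13): the stated order agrees with the simple trend.
(D) Cl (period 3, group 17) vs Ge (period 4, group 14): the stated order agrees with the simple trend.
The exception is (B): F's small 2p subshell makes the incoming electron feel strong e⁻–e⁻ repulsion, so Cl actually releases more energy on gaining an electron.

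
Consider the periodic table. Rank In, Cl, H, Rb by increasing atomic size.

Across a period the added protons contract the valence shell; down a group each new principal shell makes the atom larger.
Neither a single period nor a single group — weigh both effects.
Cl > H: period and group pull opposite ways; the down-group shift dominates (99 vs 32 pm).
In > Cl: both effects reinforce here, so In is clearly the larger of the two.
Rb > In: Rb lies to the left of In in period 5, so the across-period effect alone puts Rb larger.
Tabulated atomic radius (pm): H 32, Cl 99, Rb 210, In 142.
So from smallest to largest: H < Cl < In < Rb.

H, Cl, In, Rb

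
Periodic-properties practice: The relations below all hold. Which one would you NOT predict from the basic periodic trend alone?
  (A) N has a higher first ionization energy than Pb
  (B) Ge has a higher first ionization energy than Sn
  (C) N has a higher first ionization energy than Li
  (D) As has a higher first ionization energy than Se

(D)

The general trend: first ionization energy increases across a period and decreases down a group.
(A) N (period 2, group 15) vs Pb (period 6, group 14): the stated order agrees with the simple trend.
(B) Ge (period 4, group 14) vs Sn (period 5, group 14): the stated order agrees with the simple trend.
(C) N (period 2, group 15) vs Li (period 2, group 1): the stated order agrees with the simple trend.
(D) As (period 4, group 15) vs Se (period 4, group 16): the stated order contradicts the simple trend.
The exception is (D): Se (4p⁴) ionizes more easily than half-filled As (4p³).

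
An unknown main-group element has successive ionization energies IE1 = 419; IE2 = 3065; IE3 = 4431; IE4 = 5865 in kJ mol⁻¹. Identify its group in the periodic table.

Look for the largest jump between consecutive ionization energies: IE2/IE1 ≈ 7.3, far larger than any earlier ratio.
That jump marks the point where a core electron is being removed. So the atom has 1 valence electron.
A main-group element with 1 valence electron is in group 1.

Group 1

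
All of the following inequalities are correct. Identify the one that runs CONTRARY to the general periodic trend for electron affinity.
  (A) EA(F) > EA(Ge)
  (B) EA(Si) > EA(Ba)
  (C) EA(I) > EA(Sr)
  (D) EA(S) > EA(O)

(D)

The general trend: electron affinity increases across a period and decreases down a group.
(A) F (period 2, group 17) vs Ge (period 4, group 14): the stated order agrees with the simple trend.
(B) Si (period 3, group 14) vs Ba (period 6, group 2): the stated order agrees with the simple trend.
(C) I (period 5, group 17) vs Sr (period 5, group 2): the stated order agrees with the simple trend.
(D) S (period 3, group 16) vs O (period 2, group 16): the stated order contradicts the simple trend.
The exception is (D): the compact 2p subshell of O repels the added electron more than S's larger 3p does.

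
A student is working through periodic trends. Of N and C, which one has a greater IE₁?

N

C is in period 2, group 14; N is in period 2, group 15.
IE₁ increases left→right with effective nuclear charge and decreases top→bottom as the valence shell moves farther out.
All lie in period 2, so first ionization energy increases left to right.
So N has the greater IE₁ (N > C).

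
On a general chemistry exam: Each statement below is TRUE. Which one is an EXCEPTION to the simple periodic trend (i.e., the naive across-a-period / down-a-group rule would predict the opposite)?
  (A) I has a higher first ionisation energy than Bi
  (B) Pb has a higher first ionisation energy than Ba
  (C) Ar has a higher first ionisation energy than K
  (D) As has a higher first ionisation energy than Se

(D)

The general trend: first ionisation energy increases across a period and decreases down a group.
(A) I (period 5, group 17) vs Bi (period 6, group 15): the stated order agrees with the simple trend.
(B) Pb (period 6, group 14) vs Ba (period 6, group 2): the stated order agrees with the simple trend.
(C) Ar (period 3, group 18) vs K (period 4, group 1): the stated order agrees with the simple trend.
(D) As (period 4, group 15) vs Se (period 4, group 16): the stated order contradicts the simple trend.
The exception is (D): Se (4p⁴) ionizes more easily than half-filled As (4p³).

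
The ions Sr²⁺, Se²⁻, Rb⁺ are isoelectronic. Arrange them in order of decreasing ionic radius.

Se²⁻, Rb⁺, Sr²⁺

All of these have 36 electrons, so size is governed by nuclear charge alone: the more protons, the stronger the pull on the same electron cloud, and the smaller the ion.
Nuclear charges: Sr²⁺ (Z=38), Rb⁺ (Z=37), Se²⁻ (Z=34).
Largest to smallest: Se²⁻ > Rb⁺ > Sr²⁺.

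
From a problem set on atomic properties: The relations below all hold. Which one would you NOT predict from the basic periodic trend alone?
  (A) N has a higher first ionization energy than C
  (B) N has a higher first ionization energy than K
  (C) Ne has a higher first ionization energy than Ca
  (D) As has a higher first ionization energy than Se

(D)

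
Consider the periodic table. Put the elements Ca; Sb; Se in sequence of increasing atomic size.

Ca is in period 4, group 2; Se is in period 4, group 16; Sb is in period 5, group 15.
Atomic radius shrinks across a period as nuclear charge pulls the same shell inward, and grows down a group as new shells are added.
Neither a single period nor a single group — weigh both effects.
Sb > Se: both effects reinforce here, so Sb is clearly the larger of the two.
Ca > Sb: the two effects oppose for this pair; the across-period effect wins (171 vs 140 pm).
Approximate values (pm): Ca 171, Se 116, Sb 140.
So from smallest to largest: Se < Sb < Ca.

Se < Sb < Ca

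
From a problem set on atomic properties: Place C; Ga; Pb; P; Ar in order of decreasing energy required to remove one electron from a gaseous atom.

Removing the outermost electron gets harder across a period and easier down a group.
Here both period and group differ, so the two effects have to be weighed against each other.
Pb > Ga: the two effects oppose for this pair; the across-period effect wins (716 vs 579 kJ/mol).
P > Pb: both effects reinforce here, so P is clearly the higher of the two.
C > P: the two effects oppose for this pair; the down-group effect wins (1086 vs 1012 kJ/mol).
Ar > C: the two effects oppose for this pair; the across-period effect wins (1521 vs 1086 kJ/mol).
For reference (kJ/mol): C 1086, P 1012, Ar 1521, Ga 579, Pb 716.
So from highest to lowest: Ar > C > P > Pb > Ga.

Ar > C > P > Pb > Ga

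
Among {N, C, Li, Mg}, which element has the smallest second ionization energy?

Mg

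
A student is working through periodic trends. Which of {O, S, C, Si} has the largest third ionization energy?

O

Consider each +2 ion: O²⁺ still has 4 valence electrons; S²⁺ still has 4 valence electrons; C²⁺ still has 2 valence electrons; Si²⁺ still has 2 valence electrons.
All are still removing valence electrons, so compare the +2 ions as you would atoms: IE_3 generally rises across a period (higher Z_eff) and falls down a group (larger shell), subject to the usual subshell exceptions.
Valence configurations: O²⁺ [He]2s²2p², S²⁺ [Ne]3s²3p², C²⁺ [He]2s², Si²⁺ [Ne]3s².
The numbers (kJ/mol): O 5300, S 3357, C 4620, Si 3232.
So the third ionization energies run Si < S < C < O.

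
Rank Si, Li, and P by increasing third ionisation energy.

IE_3 is the cost of taking one more electron from the +2 cation: Si²⁺ still has 2 valence electrons; Li²⁺ is already 1 electron into the core; P²⁺ still has 3 valence electrons.
Breaking into a closed-shell core is much more expensive than removing a leftover valence electron — Li has the largest IE_3 here.
Valence configurations: Si²⁺ [Ne]3s², P²⁺ [Ne]3s²3p¹.
P²⁺ loses a lone 3p electron whereas Si²⁺ must break into a filled 3s² pair, so IE_3(Si) > IE_3(P) even though P has the higher nuclear charge.
The numbers (kJ/mol): Si 3232, Li 11815, P 2914.
Putting it together, IE_3: P < Si < Li.

P, Si, Li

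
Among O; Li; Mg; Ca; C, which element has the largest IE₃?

Li

After 2 electrons have been removed, what remains? O²⁺ still has 4 valence electrons; Li²⁺ is already 1 electron into the core; Mg²⁺ is the bare [Ne] core; Ca²⁺ is the bare [Ar] core; C²⁺ still has 2 valence electrons.
Usually core removal costs more than valence removal, but here the competition is close: a tightly held n=2 valence electron can cost more to remove than an n=3 core electron, so the actual values have to decide it.
Valence configurations: O²⁺ [He]2s²2p², C²⁺ [He]2s².
The numbers (kJ/mol): O 5300, Li 11815, Mg 7733, Ca 4912, C 4620.
Hence IE_3: C < Ca < O < Mg < Li.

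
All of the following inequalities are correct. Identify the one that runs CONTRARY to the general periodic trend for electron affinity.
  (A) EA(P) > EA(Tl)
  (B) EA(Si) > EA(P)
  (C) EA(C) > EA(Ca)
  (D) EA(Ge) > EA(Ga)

The general trend: electron affinity increases across a period and decreases down a group.
(A) P (period 3, group 15) vs Tl (period 6, group 13): the stated order agrees with the simple trend.
(B) Si (period 3, group 14) vs P (period 3, group 15): the stated order contradicts the simple trend.
(C) C (period 2, group 14) vs Ca (period 4, group 2): the stated order agrees with the simple trend.
(D) Ge (period 4, group 14) vs Ga (period 4, group 13): the stated order agrees with the simple trend.
The exception is (B): adding an electron to P's half-filled 3p³ is unfavourable, so Si (3p²) has the more exothermic EA.

(B)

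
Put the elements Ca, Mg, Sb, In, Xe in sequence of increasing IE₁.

In < Ca < Mg < Sb < Xe

Mg is in period 3, group 2; Ca is in period 4, group 2; In is in period 5, group 13; Sb is in period 5, group 15; Xe is in period 5, group 18.
Removing the outermost electron gets harder across a period and easier down a group.
Neither a single period nor a single group — weigh both effects.
Ca > In: the two effects oppose for this pair; the down-group effect wins (590 vs 558 kJ/mol).
Mg > Ca: they share group 2; the group trend gives Mg the larger value.
Sb > Mg: the two effects oppose for this pair; the across-period effect wins (831 vs 738 kJ/mol).
Xe > Sb: Xe lies to the right of Sb in period 5, so the across-period effect alone puts Xe higher.
For reference (kJ/mol): Mg 738, Ca 590, In 558, Sb 831, Xe 1170.
So from lowest to highest: In < Ca < Mg < Sb < Xe.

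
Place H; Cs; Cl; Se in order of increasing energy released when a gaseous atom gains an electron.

Cs < H < Se < Cl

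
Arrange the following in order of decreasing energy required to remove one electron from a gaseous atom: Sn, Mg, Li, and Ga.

Mg > Sn > Ga > Li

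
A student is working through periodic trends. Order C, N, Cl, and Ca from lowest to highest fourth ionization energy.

The fourth ionization energy removes an electron from the +3 ion. For each element: C³⁺ still has 1 valence electron; N³⁺ still has 2 valence electrons; Cl³⁺ still has 4 valence electrons; Ca³⁺ is already 1 electron into the core.
Usually core removal costs more than valence removal, but here the competition is close: a tightly held n=2 valence electron can cost more to remove than an n=3 core electron, so the actual values have to decide it.
Valence configurations: C³⁺ [He]2s¹, N³⁺ [He]2s², Cl³⁺ [Ne]3s²3p².
Tabulated IE_4 (kJ/mol): C 6223, N 7475, Cl 5159, Ca 6491.
Hence IE_4: Cl < C < Ca < N.

Cl < C < Ca < N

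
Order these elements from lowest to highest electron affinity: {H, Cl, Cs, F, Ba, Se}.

H is in period 1, group 1; F is in period 2, group 17; Cl is in period 3, group 17; Se is in period 4, group 16; Cs is in period 6, group 1; Ba is in period 6, group 2.
Electron affinity generally becomes more exothermic across a period toward the halogens and less exothermic down a group.
These span different periods and groups, so the two trends combine.
Cs > Ba: this pair runs against the simple trend — see the exception note.
H > Cs: they share group 1; the group trend gives H the larger value.
Se > H: period and group pull opposite ways; the across-period shift dominates (195 vs 73 kJ/mol).
F > Se: relative to Se, both the across-period and down-group shifts push F's electron affinity up.
Cl > F: this pair runs against the simple trend — see the exception note.
Note the exception: Cs has a higher electron affinity than Ba, contrary to the simple trend — adding an electron to Ba (ns²) has to open a new, higher-energy np subshell, which is unfavourable.
Note the exception: Cl has a higher electron affinity than F, contrary to the simple trend — F's small 2p subshell makes the incoming electron feel strong e⁻–e⁻ repulsion, so Cl actually releases more energy on gaining an electron.
For reference (kJ/mol): H 73, F 328, Cl 349, Se 195, Cs 46, Ba 14.
So from lowest to highest: Ba < Cs < H < Se < F < Cl.

Ba, Cs, H, Se, F, Cl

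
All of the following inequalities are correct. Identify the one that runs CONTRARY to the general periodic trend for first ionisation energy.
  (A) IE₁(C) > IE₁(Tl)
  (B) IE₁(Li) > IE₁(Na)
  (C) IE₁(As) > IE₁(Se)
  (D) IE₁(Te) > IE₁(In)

The general trend: first ionisation energy increases across a period and decreases down a group.
(A) C (period 2, group 14) vs Tl (period 6, group 13): the stated order agrees with the simple trend.
(B) Li (period 2, group 1) vs Na (period 3, group 1): the stated order agrees with the simple trend.
(C) As (period 4, group 15) vs Se (period 4, group 16): the stated order contradicts the simple trend.
(D) Te (period 5, group 16) vs In (period 5, group 13): the stated order agrees with the simple trend.
The exception is (C): Se (4p⁴) ionizes more easily than half-filled As (4p³).

(C)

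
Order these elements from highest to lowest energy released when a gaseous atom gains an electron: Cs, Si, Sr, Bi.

Si is in period 3, group 14; Sr is in period 5, group 2; Cs is in period 6, group 1; Bi is in period 6, group 15.
Adding an electron releases more energy for atoms nearer the top right (short of the noble gases).
Here both period and group differ, so the two effects have to be weighed against each other.
Cs > Sr: this pair runs against the simple trend — see the exception note.
Bi > Cs: both are in period 6; the period trend gives Bi the larger value.
Si > Bi: period and group pull opposite ways; the down-group shift dominates (134 vs 91 kJ/mol).
Note the exception: Cs has a higher electron affinity than Sr, contrary to the simple trend — adding an electron to Sr (ns²) has to open a new, higher-energy np subshell, which is unfavourable.
Approximate values (kJ/mol): Si 134, Sr 5, Cs 46, Bi 91.
So from highest to lowest: Si > Bi > Cs > Sr.

Si > Bi > Cs > Sr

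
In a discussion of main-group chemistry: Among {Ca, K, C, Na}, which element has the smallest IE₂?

Ca

The second ionization energy removes an electron from the +1 ion. For each element: Ca⁺ still has 1 valence electron; K⁺ is the bare [Ar] core; C⁺ still has 3 valence electrons; Na⁺ is the bare [Ne] core.
Pulling an electron out of a noble-gas core costs far more than removing a remaining valence electron, so K and Na sit at the high end of IE_2.
Valence configurations: Ca⁺ [Ar]4s¹, C⁺ [He]2s²2p¹.
Tabulated IE_2 (kJ/mol): Ca 1145, K 3052, C 2353, Na 4562.
Hence IE_2: Ca < C < K < Na.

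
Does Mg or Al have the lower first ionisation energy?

Mg is in period 3, group 2; Al is in period 3, group 13.
Removing the outermost electron gets harder across a period and easier down a group.
All lie in period 3; the across-period trend (first ionization energy increases left to right) applies, with the exception below.
Note the exception: Mg has a higher first ionization energy than Al, contrary to the simple trend — Al's single 3p electron is easier to remove than one from Mg's filled 3s².
Tabulated first ionization energy (kJ/mol): Mg 738, Al 578.
So Al has the lower first ionisation energy (Al < Mg).

Al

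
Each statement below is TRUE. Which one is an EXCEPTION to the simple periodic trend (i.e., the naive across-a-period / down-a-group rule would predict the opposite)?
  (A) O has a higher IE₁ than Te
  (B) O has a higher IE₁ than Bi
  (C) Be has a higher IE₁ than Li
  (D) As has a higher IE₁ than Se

(D)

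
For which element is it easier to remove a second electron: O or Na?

O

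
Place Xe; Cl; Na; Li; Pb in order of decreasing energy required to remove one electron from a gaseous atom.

Li is in period 2, group 1; Na is in period 3, group 1; Cl is in period 3, group 17; Xe is in period 5, group 18; Pb is in period 6, group 14.
IE₁ increases left→right with effective nuclear charge and decreases top→bottom as the valence shell moves farther out.
These span different periods and groups, so the two trends combine.
Li > Na: they share group 1; the group trend gives Li the larger value.
Pb > Li: period and group pull opposite ways; the across-period shift dominates (716 vs 520 kJ/mol).
Xe > Pb: relative to Pb, both the across-period and down-group shifts push Xe's first ionization energy up.
Cl > Xe: the two effects oppose for this pair; the down-group effect wins (1251 vs 1170 kJ/mol).
Approximate values (kJ/mol): Li 520, Na 496, Cl 1251, Xe 1170, Pb 716.
So from highest to lowest: Cl > Xe > Pb > Li > Na.

Cl > Xe > Pb > Li > Na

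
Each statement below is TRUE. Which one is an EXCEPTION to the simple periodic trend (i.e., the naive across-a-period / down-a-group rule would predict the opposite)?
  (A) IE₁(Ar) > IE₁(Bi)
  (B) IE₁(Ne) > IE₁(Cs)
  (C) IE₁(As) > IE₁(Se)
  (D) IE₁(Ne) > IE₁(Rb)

(C)

The general trend: IE₁ increases across a period and decreases down a group.
(A) Ar (period 3, group 18) vs Bi (period 6, group 15): the stated order agrees with the simple trend.
(B) Ne (period 2, group 18) vs Cs (period 6, group 1): the stated order agrees with the simple trend.
(C) As (period 4, group 15) vs Se (period 4, group 16): the stated order contradicts the simple trend.
(D) Ne (period 2, group 18) vs Rb (period 5, group 1): the stated order agrees with the simple trend.
The exception is (C): Se (4p⁴) ionizes more easily than half-filled As (4p³).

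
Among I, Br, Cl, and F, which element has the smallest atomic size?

F is in period 2, group 17; Cl is in period 3, group 17; Br is in period 4, group 17; I is in period 5, group 17.
Moving right in a period, electrons are added to the same shell under a stronger nuclear pull, so atoms get smaller; moving down, a new shell is opened and atoms get larger.
All are in group 17, so atomic radius increases down the group.
The smallest atomic size among these belongs to F.

F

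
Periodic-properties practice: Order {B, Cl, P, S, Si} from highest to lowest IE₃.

Cl > B > S > Si > P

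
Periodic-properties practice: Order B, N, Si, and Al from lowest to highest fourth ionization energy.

Si, N, Al, B

IE_4 is the cost of taking one more electron from the +3 cation: B³⁺ is the bare [He] core; N³⁺ still has 2 valence electrons; Si³⁺ still has 1 valence electron; Al³⁺ is the bare [Ne] core.
Core electrons are held far more tightly than valence electrons, so Al and B top the IE_4 order.
Valence configurations: N³⁺ [He]2s², Si³⁺ [Ne]3s¹.
The numbers (kJ/mol): B 25026, N 7475, Si 4356, Al 11577.
Overall IE_4 order: Si < N < Al < B.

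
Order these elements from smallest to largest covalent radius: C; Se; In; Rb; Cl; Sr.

C < Cl < Se < In < Sr < Rb

Moving right in a period, electrons are added to the same shell under a stronger nuclear pull, so atoms get smaller; moving down, a new shell is opened and atoms get larger.
Neither a single period nor a single group — weigh both effects.
Cl > C: period and group pull opposite ways; the down-group shift dominates (99 vs 75 pm).
Se > Cl: both effects reinforce here, so Se is clearly the larger of the two.
In > Se: both effects reinforce here, so In is clearly the larger of the two.
Sr > In: both are in period 5; the period trend gives Sr the larger value.
Rb > Sr: both are in period 5; the period trend gives Rb the larger value.
Approximate values (pm): C 75, Cl 99, Se 116, Rb 210, Sr 185, In 142.
So from smallest to largest: C < Cl < Se < In < Sr < Rb.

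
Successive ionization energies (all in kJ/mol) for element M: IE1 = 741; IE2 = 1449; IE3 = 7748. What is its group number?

Group 2

Look for the largest jump between consecutive ionization energies: IE3/IE2 ≈ 5.3, far larger than any earlier ratio.
That jump marks the point where a core electron is being removed. So the atom has 2 valence electrons.
A main-group element with 2 valence electrons is in group 2.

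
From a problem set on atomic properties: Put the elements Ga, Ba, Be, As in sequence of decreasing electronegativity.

As > Ga > Be > Ba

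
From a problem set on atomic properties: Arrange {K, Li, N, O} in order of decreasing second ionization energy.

Li, O, K, N

After 1 electron has been removed, what remains? K⁺ is the bare [Ar] core; Li⁺ is the bare [He] core; N⁺ still has 4 valence electrons; O⁺ still has 5 valence electrons.
Usually core removal costs more than valence removal, but here the competition is close: a tightly held n=2 valence electron can cost more to remove than an n=3 core electron, so the actual values have to decide it.
Valence configurations: N⁺ [He]2s²2p², O⁺ [He]2s²2p³.
The numbers (kJ/mol): K 3052, Li 7298, N 2856, O 3388.
Putting it together, IE_2: N < K < O < Li.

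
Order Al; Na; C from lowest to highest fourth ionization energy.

Consider each +3 ion: Al³⁺ is the bare [Ne] core; Na³⁺ is already 2 electrons into the core; C³⁺ still has 1 valence electron.
Core electrons are held far more tightly than valence electrons, so Na and Al top the IE_4 order.
Approximate IE_4 values (kJ/mol): Al 11577, Na 9543, C 6223.
Putting it together, IE_4: C < Na < Al.

C, Na, Al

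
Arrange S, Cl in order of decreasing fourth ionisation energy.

Cl > S

Consider each +3 ion: S³⁺ still has 3 valence electrons; Cl³⁺ still has 4 valence electrons.
All are still removing valence electrons, so compare the +3 ions as you would atoms: IE_4 generally rises across a period (higher Z_eff) and falls down a group (larger shell), subject to the usual subshell exceptions.
Valence configurations: S³⁺ [Ne]3s²3p¹, Cl³⁺ [Ne]3s²3p².
Tabulated IE_4 (kJ/mol): S 4556, Cl 5159.
Putting it together, IE_4: S < Cl.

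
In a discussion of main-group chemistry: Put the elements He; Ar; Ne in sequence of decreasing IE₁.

He is in period 1, group 18; Ne is in period 2, group 18; Ar is in period 3, group 18.
Removing the outermost electron gets harder across a period and easier down a group.
All are in group 18, so first ionization energy increases up the group.
So from highest to lowest: He > Ne > Ar.

He > Ne > Ar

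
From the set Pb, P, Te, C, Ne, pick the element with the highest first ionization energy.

C is in period 2, group 14; Ne is in period 2, group 18; P is in period 3, group 15; Te is in period 5, group 16; Pb is in period 6, group 14.
Removing the outermost electron gets harder across a period and easier down a group.
These span different periods and groups, so the two trends combine.
Te > Pb: relative to Pb, both the across-period and down-group shifts push Te's first ionization energy up.
P > Te: period and group pull opposite ways; the down-group shift dominates (1012 vs 869 kJ/mol).
C > P: period and group pull opposite ways; the down-group shift dominates (1086 vs 1012 kJ/mol).
Ne > C: Ne lies to the right of C in period 2, so the across-period effect alone puts Ne higher.
Tabulated first ionization energy (kJ/mol): C 1086, Ne 2081, P 1012, Te 869, Pb 716.
The highest first ionization energy among these belongs to Ne.

Ne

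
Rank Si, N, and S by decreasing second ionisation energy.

N > S > Si

The second ionization energy removes an electron from the +1 ion. For each element: Si⁺ still has 3 valence electrons; N⁺ still has 4 valence electrons; S⁺ still has 5 valence electrons.
All are still removing valence electrons, so compare the +1 ions as you would atoms: IE_2 generally rises across a period (higher Z_eff) and falls down a group (larger shell), subject to the usual subshell exceptions.
Valence configurations: Si⁺ [Ne]3s²3p¹, N⁺ [He]2s²2p², S⁺ [Ne]3s²3p³.
Approximate IE_2 values (kJ/mol): Si 1577, N 2856, S 2252.
So the second ionization energies run Si < S < N.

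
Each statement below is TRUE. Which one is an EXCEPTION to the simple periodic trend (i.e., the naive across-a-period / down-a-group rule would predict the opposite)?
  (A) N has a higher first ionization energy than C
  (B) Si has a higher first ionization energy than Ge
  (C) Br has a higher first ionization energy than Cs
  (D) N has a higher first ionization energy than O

The general trend: first ionization energy increases across a period and decreases down a group.
(A) N (period 2, group 15) vs C (period 2, group 14): the stated order agrees with the simple trend.
(B) Si (period 3, group 14) vs Ge (period 4, group 14): the stated order agrees with the simple trend.
(C) Br (period 4, group 17) vs Cs (period 6, group 1): the stated order agrees with the simple trend.
(D) N (period 2, group 15) vs O (period 2, group 16): the stated order contradicts the simple trend.
The exception is (D): pairing an electron in O's 2p⁴ costs repulsion energy, so O ionizes more easily than half-filled N (2p³).

(D)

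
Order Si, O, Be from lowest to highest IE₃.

Consider each +2 ion: Si²⁺ still has 2 valence electrons; O²⁺ still has 4 valence electrons; Be²⁺ is the bare [He] core.
Breaking into a closed-shell core is much more expensive than removing a leftover valence electron — Be has the largest IE_3 here.
Valence configurations: Si²⁺ [Ne]3s², O²⁺ [He]2s²2p².
The numbers (kJ/mol): Si 3232, O 5300, Be 14849.
Putting it together, IE_3: Si < O < Be.

Si, O, Be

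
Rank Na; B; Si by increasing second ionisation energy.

Si < B < Na

After 1 electron has been removed, what remains? Na⁺ is the bare [Ne] core; B⁺ still has 2 valence electrons; Si⁺ still has 3 valence electrons.
Pulling an electron out of a noble-gas core costs far more than removing a remaining valence electron, so Na sits at the high end of IE_2.
Valence configurations: B⁺ [He]2s², Si⁺ [Ne]3s²3p¹.
Approximate IE_2 values (kJ/mol): Na 4562, B 2427, Si 1577.
So the second ionization energies run Si < B < Na.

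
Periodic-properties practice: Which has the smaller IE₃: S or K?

IE_3 is the cost of taking one more electron from the +2 cation: S²⁺ still has 4 valence electrons; K²⁺ is already 1 electron into the core.
Core electrons are held far more tightly than valence electrons, so K tops the IE_3 order.
Tabulated IE_3 (kJ/mol): S 3357, K 4420.
Hence IE_3: S < K.

S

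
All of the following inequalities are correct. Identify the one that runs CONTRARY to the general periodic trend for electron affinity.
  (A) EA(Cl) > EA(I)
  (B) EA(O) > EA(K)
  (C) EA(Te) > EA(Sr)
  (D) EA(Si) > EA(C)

(D)

The general trend: electron affinity increases across a period and decreases down a group.
(A) Cl (period 3, group 17) vs I (period 5, group 17): the stated order agrees with the simple trend.
(B) O (period 2, group 16) vs K (period 4, group 1): the stated order agrees with the simple trend.
(C) Te (period 5, group 16) vs Sr (period 5, group 2): the stated order agrees with the simple trend.
(D) Si (period 3, group 14) vs C (period 2, group 14): the stated order contradicts the simple trend.
The exception is (D): Si's larger, more diffuse 3p orbitals accept an added electron slightly more readily than C's compact 2p.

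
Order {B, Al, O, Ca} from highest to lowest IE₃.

IE_3 is the cost of taking one more electron from the +2 cation: B²⁺ still has 1 valence electron; Al²⁺ still has 1 valence electron; O²⁺ still has 4 valence electrons; Ca²⁺ is the bare [Ar] core.
Usually core removal costs more than valence removal, but here the competition is close: a tightly held n=2 valence electron can cost more to remove than an n=3 core electron, so the actual values have to decide it.
Valence configurations: B²⁺ [He]2s¹, Al²⁺ [Ne]3s¹, O²⁺ [He]2s²2p².
Approximate IE_3 values (kJ/mol): B 3660, Al 2745, O 5300, Ca 4912.
Hence IE_3: Al < B < Ca < O.

O, Ca, B, Al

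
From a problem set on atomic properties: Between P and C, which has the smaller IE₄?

P

The fourth ionization energy removes an electron from the +3 ion. For each element: P³⁺ still has 2 valence electrons; C³⁺ still has 1 valence electron.
All are still removing valence electrons, so compare the +3 ions as you would atoms: IE_4 generally rises across a period (higher Z_eff) and falls down a group (larger shell), subject to the usual subshell exceptions.
Valence configurations: P³⁺ [Ne]3s², C³⁺ [He]2s¹.
Approximate IE_4 values (kJ/mol): P 4964, C 6223.
Hence IE_4: P < C.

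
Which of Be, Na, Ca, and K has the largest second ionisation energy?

Consider each +1 ion: Be⁺ still has 1 valence electron; Na⁺ is the bare [Ne] core; Ca⁺ still has 1 valence electron; K⁺ is the bare [Ar] core.
Core electrons are held far more tightly than valence electrons, so K and Na top the IE_2 order.
Valence configurations: Be⁺ [He]2s¹, Ca⁺ [Ar]4s¹.
The numbers (kJ/mol): Be 1757, Na 4562, Ca 1145, K 3052.
Hence IE_2: Ca < Be < K < Na.

Na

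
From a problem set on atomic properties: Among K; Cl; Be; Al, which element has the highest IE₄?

Be

Consider each +3 ion: K³⁺ is already 2 electrons into the core; Cl³⁺ still has 4 valence electrons; Be³⁺ is already 1 electron into the core; Al³⁺ is the bare [Ne] core.
Core electrons are held far more tightly than valence electrons, so K, Al and Be top the IE_4 order.
Tabulated IE_4 (kJ/mol): K 5877, Cl 5159, Be 21007, Al 11577.
Putting it together, IE_4: Cl < K < Al < Be.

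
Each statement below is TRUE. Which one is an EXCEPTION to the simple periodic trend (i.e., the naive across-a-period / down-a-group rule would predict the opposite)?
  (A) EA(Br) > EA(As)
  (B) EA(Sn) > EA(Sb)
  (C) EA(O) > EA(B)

The general trend: electron affinity increases across a period and decreases down a group.
(A) Br (period 4, group 17) vs As (period 4, group 15): the stated order agrees with the simple trend.
(B) Sn (period 5, group 14) vs Sb (period 5, group 15): the stated order contradicts the simple trend.
(C) O (period 2, group 16) vs B (period 2, group 13): the stated order agrees with the simple trend.
The exception is (B): adding an electron to Sb's half-filled 5p³ is unfavourable, so Sn has the more exothermic EA.

(B)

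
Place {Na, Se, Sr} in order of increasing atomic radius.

Se < Na < Sr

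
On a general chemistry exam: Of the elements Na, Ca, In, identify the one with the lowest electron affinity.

Ca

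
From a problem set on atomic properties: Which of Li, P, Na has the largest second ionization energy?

After 1 electron has been removed, what remains? Li⁺ is the bare [He] core; P⁺ still has 4 valence electrons; Na⁺ is the bare [Ne] core.
Core electrons are held far more tightly than valence electrons, so Na and Li top the IE_2 order.
Tabulated IE_2 (kJ/mol): Li 7298, P 1907, Na 4562.
Hence IE_2: P < Na < Li.

Li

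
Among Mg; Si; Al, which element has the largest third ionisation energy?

Mg

Consider each +2 ion: Mg²⁺ is the bare [Ne] core; Si²⁺ still has 2 valence electrons; Al²⁺ still has 1 valence electron.
Core electrons are held far more tightly than valence electrons, so Mg tops the IE_3 order.
Valence configurations: Si²⁺ [Ne]3s², Al²⁺ [Ne]3s¹.
Approximate IE_3 values (kJ/mol): Mg 7733, Si 3232, Al 2745.
So the third ionization energies run Al < Si < Mg.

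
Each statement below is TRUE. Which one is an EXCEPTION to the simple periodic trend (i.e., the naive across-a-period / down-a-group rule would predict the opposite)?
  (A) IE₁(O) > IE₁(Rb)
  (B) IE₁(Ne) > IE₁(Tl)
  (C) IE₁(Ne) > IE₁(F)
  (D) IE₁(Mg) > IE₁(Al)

(D)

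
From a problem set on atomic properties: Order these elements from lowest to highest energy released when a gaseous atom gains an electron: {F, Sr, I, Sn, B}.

Sr, B, Sn, I, F

B is in period 2, group 13; F is in period 2, group 17; Sr is in period 5, group 2; Sn is in period 5, group 14; I is in period 5, group 17.
EA tends to increase across a period and decrease down a group, though the pattern is less regular than for IE or radius.
These span different periods and groups, so the two trends combine.
B > Sr: relative to Sr, both the across-period and down-group shifts push B's electron affinity up.
Sn > B: period and group pull opposite ways; the across-period shift dominates (107 vs 27 kJ/mol).
I > Sn: both are in period 5; the period trend gives I the larger value.
F > I: they share group 17; the group trend gives F the larger value.
For reference (kJ/mol): B 27, F 328, Sr 5, Sn 107, I 295.
So from lowest to highest: Sr < B < Sn < I < F.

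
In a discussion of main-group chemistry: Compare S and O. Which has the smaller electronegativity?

O is in period 2, group 16; S is in period 3, group 16.
Electronegativity increases across a period and decreases down a group, tracking effective nuclear charge and atomic size.
All are in group 16, so electronegativity increases up the group.
So S has the smaller electronegativity (S < O).

S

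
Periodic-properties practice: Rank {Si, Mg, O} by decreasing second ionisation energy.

The second ionization energy removes an electron from the +1 ion. For each element: Si⁺ still has 3 valence electrons; Mg⁺ still has 1 valence electron; O⁺ still has 5 valence electrons.
All are still removing valence electrons, so compare the +1 ions as you would atoms: IE_2 generally rises across a period (higher Z_eff) and falls down a group (larger shell), subject to the usual subshell exceptions.
Valence configurations: Si⁺ [Ne]3s²3p¹, Mg⁺ [Ne]3s¹, O⁺ [He]2s²2p³.
Tabulated IE_2 (kJ/mol): Si 1577, Mg 1451, O 3388.
So the second ionization energies run Mg < Si < O.

O > Si > Mg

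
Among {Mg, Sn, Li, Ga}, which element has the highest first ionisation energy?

Li is in period 2, group 1; Mg is in period 3, group 2; Ga is in period 4, group 13; Sn is in period 5, group 14.
Across a period the outer electron is held more tightly (higher IE₁); down a group it sits in a higher shell, more shielded, and comes off more easily.
These sit on a diagonal, where the across-period and down-group effects partly cancel.
Ga > Li: the two effects oppose for this pair; the across-period effect wins (579 vs 520 kJ/mol).
Sn > Ga: the two effects oppose for this pair; the across-period effect wins (709 vs 579 kJ/mol).
Mg > Sn: period and group pull opposite ways; the down-group shift dominates (738 vs 709 kJ/mol).
Tabulated first ionization energy (kJ/mol): Li 520, Mg 738, Ga 579, Sn 709.
The highest first ionisation energy among these belongs to Mg.

Mg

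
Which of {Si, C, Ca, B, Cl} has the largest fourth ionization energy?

B

Consider each +3 ion: Si³⁺ still has 1 valence electron; C³⁺ still has 1 valence electron; Ca³⁺ is already 1 electron into the core; B³⁺ is the bare [He] core; Cl³⁺ still has 4 valence electrons.
Pulling an electron out of a noble-gas core costs far more than removing a remaining valence electron, so Ca and B sit at the high end of IE_4.
Valence configurations: Si³⁺ [Ne]3s¹, C³⁺ [He]2s¹, Cl³⁺ [Ne]3s²3p².
Approximate IE_4 values (kJ/mol): Si 4356, C 6223, Ca 6491, B 25026, Cl 5159.
Overall IE_4 order: Si < Cl < C < Ca < B.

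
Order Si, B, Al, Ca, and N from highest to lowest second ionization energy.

IE_2 is the cost of taking one more electron from the +1 cation: Si⁺ still has 3 valence electrons; B⁺ still has 2 valence electrons; Al⁺ still has 2 valence electrons; Ca⁺ still has 1 valence electron; N⁺ still has 4 valence electrons.
All are still removing valence electrons, so compare the +1 ions as you would atoms: IE_2 generally rises across a period (higher Z_eff) and falls down a group (larger shell), subject to the usual subshell exceptions.
Valence configurations: Si⁺ [Ne]3s²3p¹, B⁺ [He]2s², Al⁺ [Ne]3s², Ca⁺ [Ar]4s¹, N⁺ [He]2s²2p².
Si⁺ loses a lone 3p electron whereas Al⁺ must break into a filled 3s² pair, so IE_2(Al) > IE_2(Si) even though Si has the higher nuclear charge.
Approximate IE_2 values (kJ/mol): Si 1577, B 2427, Al 1817, Ca 1145, N 2856.
Overall IE_2 order: Ca < Si < Al < B < N.

N, B, Al, Si, Ca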